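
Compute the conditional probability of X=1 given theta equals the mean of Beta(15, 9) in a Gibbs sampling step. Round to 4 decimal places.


Mean of Beta(15, 9) = 0.625
P(X=1 | theta=0.625) = 0.625

0.625


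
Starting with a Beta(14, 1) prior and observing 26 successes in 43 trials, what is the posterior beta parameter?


Posterior beta = prior beta + failures
Failures = 43 - 26 = 17
beta_post = 1 + 17 = 18

18


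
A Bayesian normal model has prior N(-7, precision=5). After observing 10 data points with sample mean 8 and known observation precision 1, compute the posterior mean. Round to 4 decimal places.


Posterior mean = (prior_precision * prior_mean + n * data_precision * data_mean) / (prior_precision + n * data_precision)
Numerator = 5*-7 + 10*1*8 = 45
Denominator = 5 + 10*1 = 15
Posterior mean = 3.0

3.0


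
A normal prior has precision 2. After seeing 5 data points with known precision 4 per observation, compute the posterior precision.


In the conjugate normal model, precisions add:
tau_posterior = tau_prior + n * tau_data
= 2 + 5*4 = 22

22


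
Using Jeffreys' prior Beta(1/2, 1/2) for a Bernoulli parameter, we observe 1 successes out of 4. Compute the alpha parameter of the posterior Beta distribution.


Conjugate update: Beta(0.5 + k, 0.5 + n - k).
k = 1, n - k = 3
Posterior alpha = 0.5 + k = 0.5 + 1 = 1.5

1.5


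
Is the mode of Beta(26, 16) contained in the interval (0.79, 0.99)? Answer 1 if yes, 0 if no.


Mode = (a-1)/(a+b-2) = 25/40 = 0.625
Interval: (0.79, 0.99)
Contains mode? 0

0


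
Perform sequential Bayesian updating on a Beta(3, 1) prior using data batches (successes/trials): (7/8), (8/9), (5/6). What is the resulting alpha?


Accumulate successes: 20
Posterior alpha = prior alpha + sum of successes
= 3 + 20 = 23

23


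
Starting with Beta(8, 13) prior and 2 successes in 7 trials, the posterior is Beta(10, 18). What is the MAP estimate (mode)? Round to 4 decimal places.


The mode of Beta(a, b) when a > 1 and b > 1 is (a-1)/(a+b-2)
= (10 - 1) / (10 + 18 - 2)
= 9 / 26
= 0.3462

0.3462


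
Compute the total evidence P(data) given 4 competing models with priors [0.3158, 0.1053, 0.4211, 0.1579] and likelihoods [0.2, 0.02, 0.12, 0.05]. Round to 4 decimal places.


Marginal likelihood = sum P(model_i) * P(data|model_i)
Model 1: 0.3158 * 0.2 = 0.0632
Model 2: 0.1053 * 0.02 = 0.0021
Model 3: 0.4211 * 0.12 = 0.0505
Model 4: 0.1579 * 0.05 = 0.0079
Total = 0.1237

0.1237


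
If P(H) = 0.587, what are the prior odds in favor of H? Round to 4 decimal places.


Prior odds = P(H) / (1 - P(H))
= 0.587 / 0.413
= 1.4213

1.4213


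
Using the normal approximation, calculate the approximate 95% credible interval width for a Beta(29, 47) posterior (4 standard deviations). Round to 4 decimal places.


Var(Beta) = 29*47/(76^2 * 77) = 0.0031
SD = 0.0554
Width ~ 4*SD = 0.2214

0.2214


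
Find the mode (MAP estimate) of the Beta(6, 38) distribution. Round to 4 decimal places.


For Beta(a,b) with a,b > 1:
Mode = (a-1)/(a+b-2) = (6-1)/(44-2)
= 5/42 = 0.119

0.119


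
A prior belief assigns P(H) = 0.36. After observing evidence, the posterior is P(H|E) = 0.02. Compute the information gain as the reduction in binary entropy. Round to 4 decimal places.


H(prior) = -0.36*log2(0.36) - 0.64*log2(0.64)
= 0.9427
H(post) = -0.02*log2(0.02) - 0.98*log2(0.98)
= 0.1414
IG = 0.9427 - 0.1414 = 0.8012

0.8012


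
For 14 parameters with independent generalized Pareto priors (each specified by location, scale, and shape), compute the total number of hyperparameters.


A generalized Pareto prior has 3 hyperparameters per parameter.
Total = 14 * 3 = 42

42


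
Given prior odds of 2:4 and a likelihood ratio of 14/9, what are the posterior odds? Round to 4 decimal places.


Posterior odds = prior odds * LR
Prior odds = 2/4 = 0.5
LR = 14/9 = 1.5556
Posterior odds = 0.5 * 1.5556 = 0.7778

0.7778


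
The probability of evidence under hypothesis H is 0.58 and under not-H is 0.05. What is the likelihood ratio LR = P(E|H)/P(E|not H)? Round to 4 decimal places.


LR = 0.58 / 0.05
= 11.6

11.6


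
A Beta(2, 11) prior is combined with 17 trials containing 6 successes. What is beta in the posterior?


In conjugate updating:
beta_posterior = beta_prior + (n - k)
= 11 + (17 - 6)
= 11 + 11 = 22

22


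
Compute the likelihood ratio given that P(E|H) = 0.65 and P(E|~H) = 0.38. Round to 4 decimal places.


LR = P(E|H) / P(E|~H)
= 0.65 / 0.38 = 1.7105

1.7105


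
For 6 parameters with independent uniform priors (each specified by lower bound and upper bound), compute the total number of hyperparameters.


A uniform prior has 2 hyperparameters per parameter.
Total = 6 * 2 = 12

12


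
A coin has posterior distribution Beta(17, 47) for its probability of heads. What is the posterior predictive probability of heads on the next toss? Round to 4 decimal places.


Posterior predictive = E[theta] = alpha/(alpha+beta)
= 17/64
= 0.2656

0.2656


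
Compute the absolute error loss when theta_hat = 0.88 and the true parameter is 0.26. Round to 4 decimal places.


L = |theta_hat - theta_true|
= |0.88 - 0.26| = 0.62

0.62


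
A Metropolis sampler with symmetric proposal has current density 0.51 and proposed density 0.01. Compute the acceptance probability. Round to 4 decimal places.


For symmetric proposals, acceptance = min(1, pi(x*)/pi(x))
= min(1, 0.01/0.51)
= min(1, 0.0196) = 0.0196

0.0196


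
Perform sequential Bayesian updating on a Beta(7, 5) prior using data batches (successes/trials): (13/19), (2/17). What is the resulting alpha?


Accumulate successes: 15
Posterior alpha = prior alpha + sum of successes
= 7 + 15 = 22

22


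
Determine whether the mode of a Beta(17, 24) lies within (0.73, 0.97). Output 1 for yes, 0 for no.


First find the mode: (a-1)/(a+b-2) = 0.4103
Is 0.4103 in (0.73, 0.97)? 0

0


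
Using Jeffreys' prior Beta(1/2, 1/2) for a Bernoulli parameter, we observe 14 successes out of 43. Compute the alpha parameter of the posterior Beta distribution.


Conjugate update: Beta(0.5 + k, 0.5 + n - k).
k = 14, n - k = 29
Posterior alpha = 0.5 + k = 0.5 + 14 = 14.5

14.5


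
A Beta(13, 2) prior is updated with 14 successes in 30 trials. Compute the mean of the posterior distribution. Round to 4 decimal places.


After update: Beta(27, 18)
Mean = 27 / (27 + 18) = 27 / 45
= 0.6

0.6


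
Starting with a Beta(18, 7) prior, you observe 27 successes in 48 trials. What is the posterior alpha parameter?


For a Beta-Binomial conjugate model:
Posterior alpha = prior alpha + number of successes
= 18 + 27 = 45

45


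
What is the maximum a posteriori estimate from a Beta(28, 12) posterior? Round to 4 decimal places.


The MAP estimate equals the mode of the distribution.
Mode of Beta(a,b) = (a-1)/(a+b-2)
= 27/38
= 0.7105

0.7105


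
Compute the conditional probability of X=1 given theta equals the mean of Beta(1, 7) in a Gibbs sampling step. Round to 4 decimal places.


Mean of Beta(1, 7) = 0.125
P(X=1 | theta=0.125) = 0.125

0.125


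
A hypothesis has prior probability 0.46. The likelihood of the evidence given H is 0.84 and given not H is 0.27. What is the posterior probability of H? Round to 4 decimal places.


Using Bayes' theorem:
P(E) = 0.46 * 0.84 + 0.54 * 0.27
P(E) = 0.5322
P(H|E) = (0.46 * 0.84) / 0.5322 = 0.726

0.726


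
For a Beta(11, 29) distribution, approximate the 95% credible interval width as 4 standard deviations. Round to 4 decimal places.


Variance of Beta(a,b) = ab / ((a+b)^2 * (a+b+1))
= 11*29 / ((40)^2 * 41)
= 0.0049
SD = sqrt(0.0049) = 0.0697
Width = 4 * SD = 0.2789

0.2789


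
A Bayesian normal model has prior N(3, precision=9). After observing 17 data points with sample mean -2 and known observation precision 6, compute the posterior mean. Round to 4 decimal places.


Posterior mean = (prior_precision * prior_mean + n * data_precision * data_mean) / (prior_precision + n * data_precision)
Numerator = 9*3 + 17*6*-2 = -177
Denominator = 9 + 17*6 = 111
Posterior mean = -1.5946

-1.5946


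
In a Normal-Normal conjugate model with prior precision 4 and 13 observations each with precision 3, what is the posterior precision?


Posterior precision = prior precision + n * observation precision
= 4 + 13 * 3
= 4 + 39 = 43

43


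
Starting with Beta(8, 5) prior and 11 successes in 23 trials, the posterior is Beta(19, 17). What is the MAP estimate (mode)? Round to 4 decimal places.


The mode of Beta(a, b) when a > 1 and b > 1 is (a-1)/(a+b-2)
= (19 - 1) / (19 + 17 - 2)
= 18 / 34
= 0.5294

0.5294


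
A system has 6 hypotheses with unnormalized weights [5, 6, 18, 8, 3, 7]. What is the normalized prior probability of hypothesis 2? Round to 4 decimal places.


The normalized prior is the weight divided by the total.
Total weight = 47
P(H2) = 6 / 47 = 0.1277

0.1277


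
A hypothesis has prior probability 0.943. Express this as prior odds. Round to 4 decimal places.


Odds = P(H) / P(not H) = 0.943 / 0.057
= 16.5439

16.5439


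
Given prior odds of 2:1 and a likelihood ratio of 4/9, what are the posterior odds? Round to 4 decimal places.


Posterior odds = prior odds * LR
Prior odds = 2/1 = 2.0
LR = 4/9 = 0.4444
Posterior odds = 2.0 * 0.4444 = 0.8889

0.8889


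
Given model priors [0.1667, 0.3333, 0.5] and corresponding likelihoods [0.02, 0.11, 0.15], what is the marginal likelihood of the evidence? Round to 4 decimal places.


P(E) = sum_i P(M_i) P(E|M_i)
= 0.0033 + 0.0367 + 0.075
= 0.115

0.115


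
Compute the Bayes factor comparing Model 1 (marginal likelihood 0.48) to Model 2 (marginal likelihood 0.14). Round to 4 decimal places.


BF12 = marginal likelihood of M1 / marginal likelihood of M2
= 0.48/0.14
= 3.4286

3.4286


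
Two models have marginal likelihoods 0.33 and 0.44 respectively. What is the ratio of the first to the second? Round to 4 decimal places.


Evidence ratio = 0.33 / 0.44
= 0.75

0.75


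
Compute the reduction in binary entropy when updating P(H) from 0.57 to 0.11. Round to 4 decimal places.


H_before = -p*log2(p) - (1-p)*log2(1-p) for p=0.57: 0.9858
H_after for p=0.11: 0.4999
Reduction = 0.9858 - 0.4999 = 0.4859

0.4859


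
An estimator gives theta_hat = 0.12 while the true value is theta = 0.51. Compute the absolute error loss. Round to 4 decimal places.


The absolute error loss is |theta_hat - theta|
= |0.12 - 0.51|
= 0.39

0.39


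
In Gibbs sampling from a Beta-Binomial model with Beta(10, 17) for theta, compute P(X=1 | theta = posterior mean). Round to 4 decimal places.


Posterior mean = alpha/(alpha+beta) = 10/27 = 0.3704
P(X=1|theta=mean) = theta = 0.3704

0.3704


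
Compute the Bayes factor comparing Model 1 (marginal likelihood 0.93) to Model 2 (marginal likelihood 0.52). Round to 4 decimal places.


BF12 = marginal likelihood of M1 / marginal likelihood of M2
= 0.93/0.52
= 1.7885

1.7885


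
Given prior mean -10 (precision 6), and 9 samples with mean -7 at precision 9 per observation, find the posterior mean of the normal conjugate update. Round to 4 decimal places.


The posterior mean is a precision-weighted average of prior and data.
Post. prec. = 6 + 81 = 87
Post. mean = (-60 + -567)/87 = -627/87 = -7.2069

-7.2069


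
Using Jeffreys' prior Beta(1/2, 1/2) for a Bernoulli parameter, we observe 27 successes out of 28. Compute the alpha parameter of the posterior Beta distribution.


Conjugate update: Beta(0.5 + k, 0.5 + n - k).
k = 27, n - k = 1
Posterior alpha = 0.5 + k = 0.5 + 27 = 27.5

27.5


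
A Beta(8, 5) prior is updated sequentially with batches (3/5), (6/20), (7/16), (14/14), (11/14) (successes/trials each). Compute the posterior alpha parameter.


Sequential conjugate updating is equivalent to a single batch update.
Total successes across all batches = 41
alpha_posterior = alpha_prior + total_successes = 8 + 41
= 49

49


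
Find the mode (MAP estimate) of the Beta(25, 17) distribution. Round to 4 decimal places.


For Beta(a,b) with a,b > 1:
Mode = (a-1)/(a+b-2) = (25-1)/(42-2)
= 24/40 = 0.6

0.6


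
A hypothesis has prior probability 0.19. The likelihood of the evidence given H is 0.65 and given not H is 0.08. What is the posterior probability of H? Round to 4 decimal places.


Using Bayes' theorem:
P(E) = 0.19 * 0.65 + 0.81 * 0.08
P(E) = 0.1883
P(H|E) = (0.19 * 0.65) / 0.1883 = 0.6559

0.6559


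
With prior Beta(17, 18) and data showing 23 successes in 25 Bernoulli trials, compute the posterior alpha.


Conjugate update: alpha_posterior = alpha_prior + k
= 17 + 23 = 40

40


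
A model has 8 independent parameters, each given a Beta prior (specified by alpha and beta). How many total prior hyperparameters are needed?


Each Beta prior needs 2 hyperparameters (alpha and beta).
Total = 2 * 8 = 16

16


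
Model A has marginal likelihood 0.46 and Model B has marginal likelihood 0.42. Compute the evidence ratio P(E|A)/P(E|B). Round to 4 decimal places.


Evidence ratio = P(E|A) / P(E|B)
= 0.46 / 0.42
= 1.0952

1.0952


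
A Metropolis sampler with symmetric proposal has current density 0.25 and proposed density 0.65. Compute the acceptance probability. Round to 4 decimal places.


For symmetric proposals, acceptance = min(1, pi(x*)/pi(x))
= min(1, 0.65/0.25)
= min(1, 2.6) = 1.0

1.0


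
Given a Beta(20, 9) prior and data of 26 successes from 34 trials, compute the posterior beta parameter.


Number of failures = 34 - 26 = 8
Posterior beta = 9 + 8 = 17

17


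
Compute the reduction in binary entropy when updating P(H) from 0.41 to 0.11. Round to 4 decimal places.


H_before = -p*log2(p) - (1-p)*log2(1-p) for p=0.41: 0.9765
H_after for p=0.11: 0.4999
Reduction = 0.9765 - 0.4999 = 0.4766

0.4766


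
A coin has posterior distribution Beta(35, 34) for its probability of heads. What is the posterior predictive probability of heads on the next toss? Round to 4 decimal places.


Posterior predictive = E[theta] = alpha/(alpha+beta)
= 35/69
= 0.5072

0.5072


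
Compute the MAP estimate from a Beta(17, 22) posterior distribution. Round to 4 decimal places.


MAP = mode of Beta distribution
= (alpha - 1)/(alpha + beta - 2)
= (17-1)/(17+22-2)
= 16/37 = 0.4324

0.4324


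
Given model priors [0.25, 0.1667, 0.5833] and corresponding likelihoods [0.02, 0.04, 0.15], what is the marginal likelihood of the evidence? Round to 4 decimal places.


P(E) = sum_i P(M_i) P(E|M_i)
= 0.005 + 0.0067 + 0.0875
= 0.0992

0.0992


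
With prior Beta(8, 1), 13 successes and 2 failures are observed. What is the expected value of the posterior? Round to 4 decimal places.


Posterior = Beta(21, 3)
E[theta] = alpha/(alpha+beta)
= 21/24 = 0.875

0.875


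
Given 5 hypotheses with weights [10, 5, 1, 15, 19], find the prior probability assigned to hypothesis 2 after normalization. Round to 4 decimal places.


To normalize, divide each weight by the sum of all weights.
Sum = 50
Prior(H2) = 5/50 = 0.1

0.1


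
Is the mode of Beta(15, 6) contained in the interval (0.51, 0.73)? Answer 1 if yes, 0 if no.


Mode = (a-1)/(a+b-2) = 14/19 = 0.7368
Interval: (0.51, 0.73)
Contains mode? 0

0


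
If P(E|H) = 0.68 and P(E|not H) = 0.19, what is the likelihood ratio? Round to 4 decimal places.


Likelihood ratio = P(E|H) / P(E|not H)
= 0.68 / 0.19
= 3.5789

3.5789


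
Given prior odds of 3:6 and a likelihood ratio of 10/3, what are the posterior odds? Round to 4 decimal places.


Posterior odds = prior odds * LR
Prior odds = 3/6 = 0.5
LR = 10/3 = 3.3333
Posterior odds = 0.5 * 3.3333 = 1.6667

1.6667


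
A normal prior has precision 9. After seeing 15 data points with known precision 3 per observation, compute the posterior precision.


In the conjugate normal model, precisions add:
tau_posterior = tau_prior + n * tau_data
= 9 + 15*3 = 54

54


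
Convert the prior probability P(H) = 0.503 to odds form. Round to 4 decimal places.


P(not H) = 1 - 0.503 = 0.497
Odds = 0.503 / 0.497 = 1.0121

1.0121


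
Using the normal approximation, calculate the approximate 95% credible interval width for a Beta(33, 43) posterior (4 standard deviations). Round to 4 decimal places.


Var(Beta) = 33*43/(76^2 * 77) = 0.0032
SD = 0.0565
Width ~ 4*SD = 0.2259

0.2259


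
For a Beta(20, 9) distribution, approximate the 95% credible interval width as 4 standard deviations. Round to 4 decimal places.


Variance of Beta(a,b) = ab / ((a+b)^2 * (a+b+1))
= 20*9 / ((29)^2 * 30)
= 0.0071
SD = sqrt(0.0071) = 0.0845
Width = 4 * SD = 0.3379

0.3379


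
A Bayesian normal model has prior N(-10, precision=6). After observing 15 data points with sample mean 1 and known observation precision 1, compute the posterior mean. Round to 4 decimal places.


Posterior mean = (prior_precision * prior_mean + n * data_precision * data_mean) / (prior_precision + n * data_precision)
Numerator = 6*-10 + 15*1*1 = -45
Denominator = 6 + 15*1 = 21
Posterior mean = -2.1429

-2.1429


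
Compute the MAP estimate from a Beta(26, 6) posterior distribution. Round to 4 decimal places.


MAP = mode of Beta distribution
= (alpha - 1)/(alpha + beta - 2)
= (26-1)/(26+6-2)
= 25/30 = 0.8333

0.8333


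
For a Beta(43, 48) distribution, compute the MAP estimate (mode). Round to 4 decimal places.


MAP = mode = (a-1)/(a+b-2)
= (43-1)/(43+48-2)
= 42/89 = 0.4719

0.4719


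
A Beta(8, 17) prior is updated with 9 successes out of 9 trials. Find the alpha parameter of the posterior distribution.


In the Beta-Binomial conjugate update:
alpha_post = alpha_prior + successes
= 8 + 9
= 17

17


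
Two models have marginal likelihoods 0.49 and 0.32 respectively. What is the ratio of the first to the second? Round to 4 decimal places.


Evidence ratio = 0.49 / 0.32
= 1.5312

1.5312


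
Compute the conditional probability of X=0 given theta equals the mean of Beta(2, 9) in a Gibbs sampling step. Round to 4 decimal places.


Mean of Beta(2, 9) = 0.1818
P(X=0 | theta=0.1818) = 0.8182

0.8182


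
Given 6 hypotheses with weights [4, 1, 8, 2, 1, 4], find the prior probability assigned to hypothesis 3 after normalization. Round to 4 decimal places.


To normalize, divide each weight by the sum of all weights.
Sum = 20
Prior(H3) = 8/20 = 0.4

0.4


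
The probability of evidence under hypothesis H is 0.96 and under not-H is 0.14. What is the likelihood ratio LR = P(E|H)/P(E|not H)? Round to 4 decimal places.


LR = 0.96 / 0.14
= 6.8571

6.8571


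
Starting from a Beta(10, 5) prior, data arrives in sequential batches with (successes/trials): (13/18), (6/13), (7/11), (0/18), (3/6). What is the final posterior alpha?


In sequential Bayesian updating, we sum all successes.
Total successes = 29
Final alpha = 10 + 29 = 39

39


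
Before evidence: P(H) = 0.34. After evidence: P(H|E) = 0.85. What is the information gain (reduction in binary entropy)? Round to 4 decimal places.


Prior entropy = 0.9248
Posterior entropy = 0.6098
Information gain = 0.9248 - 0.6098 = 0.315

0.315


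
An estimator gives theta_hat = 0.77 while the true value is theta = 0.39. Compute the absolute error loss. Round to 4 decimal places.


The absolute error loss is |theta_hat - theta|
= |0.77 - 0.39|
= 0.38

0.38


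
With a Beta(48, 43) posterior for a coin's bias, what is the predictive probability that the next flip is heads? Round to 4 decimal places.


The predictive probability equals the posterior mean.
P(next = heads) = alpha / (alpha + beta)
= 48 / 91 = 0.5275

0.5275


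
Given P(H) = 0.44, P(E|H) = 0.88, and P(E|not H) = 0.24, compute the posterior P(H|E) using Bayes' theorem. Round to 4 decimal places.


By Bayes' theorem: P(H|E) = P(E|H)*P(H) / P(E)
P(E) = P(E|H)*P(H) + P(E|not H)*P(not H)
P(E) = 0.88*0.44 + 0.24*0.56 = 0.5216
P(H|E) = 0.88*0.44 / 0.5216 = 0.7423

0.7423


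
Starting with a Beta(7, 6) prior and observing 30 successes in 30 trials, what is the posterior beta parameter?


Posterior beta = prior beta + failures
Failures = 30 - 30 = 0
beta_post = 6 + 0 = 6

6


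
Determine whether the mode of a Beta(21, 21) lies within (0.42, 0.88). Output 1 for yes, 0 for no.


First find the mode: (a-1)/(a+b-2) = 0.5
Is 0.5 in (0.42, 0.88)? 1

1


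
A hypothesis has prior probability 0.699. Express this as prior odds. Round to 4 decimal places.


Odds = P(H) / P(not H) = 0.699 / 0.301
= 2.3223

2.3223


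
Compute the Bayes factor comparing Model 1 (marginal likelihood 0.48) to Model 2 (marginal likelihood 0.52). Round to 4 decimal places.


BF12 = marginal likelihood of M1 / marginal likelihood of M2
= 0.48/0.52
= 0.9231

0.9231


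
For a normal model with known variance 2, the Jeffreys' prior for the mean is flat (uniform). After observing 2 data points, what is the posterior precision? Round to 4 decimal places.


Jeffreys' prior for normal mean (known variance) is flat.
Prior precision = 0.
Posterior precision = prior_prec + n/sigma^2 = 0 + 2/2
= 1.0

1.0


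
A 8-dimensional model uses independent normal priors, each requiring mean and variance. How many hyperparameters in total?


Per parameter: 2 (mean and variance).
Total = 8 * 2 = 16

16


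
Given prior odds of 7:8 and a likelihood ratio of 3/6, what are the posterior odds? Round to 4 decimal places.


Posterior odds = prior odds * LR
Prior odds = 7/8 = 0.875
LR = 3/6 = 0.5
Posterior odds = 0.875 * 0.5 = 0.4375

0.4375


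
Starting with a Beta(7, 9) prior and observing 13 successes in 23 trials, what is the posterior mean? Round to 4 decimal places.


Posterior parameters: alpha = 7 + 13 = 20
beta = 9 + 10 = 19
Posterior mean = alpha / (alpha + beta) = 20 / 39
= 0.5128

0.5128


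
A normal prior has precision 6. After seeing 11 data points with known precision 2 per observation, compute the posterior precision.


In the conjugate normal model, precisions add:
tau_posterior = tau_prior + n * tau_data
= 6 + 11*2 = 28

28


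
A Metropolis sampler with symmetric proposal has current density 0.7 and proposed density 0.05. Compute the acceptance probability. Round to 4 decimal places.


For symmetric proposals, acceptance = min(1, pi(x*)/pi(x))
= min(1, 0.05/0.7)
= min(1, 0.0714) = 0.0714

0.0714


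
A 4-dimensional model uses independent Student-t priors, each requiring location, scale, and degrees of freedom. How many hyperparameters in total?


Per parameter: 3 (location, scale, and degrees of freedom).
Total = 4 * 3 = 12

12


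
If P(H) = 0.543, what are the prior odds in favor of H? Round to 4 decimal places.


Prior odds = P(H) / (1 - P(H))
= 0.543 / 0.457
= 1.1882

1.1882


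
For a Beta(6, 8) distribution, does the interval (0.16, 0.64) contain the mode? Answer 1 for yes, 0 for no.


Mode of Beta(a,b) = (a-1)/(a+b-2)
= (6-1)/(6+8-2) = 0.4167
Check: 0.16 <= 0.4167 <= 0.64?
Result: 1

1


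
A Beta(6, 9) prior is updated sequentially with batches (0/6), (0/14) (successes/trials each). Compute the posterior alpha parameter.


Sequential conjugate updating is equivalent to a single batch update.
Total successes across all batches = 0
alpha_posterior = alpha_prior + total_successes = 6 + 0
= 6

6


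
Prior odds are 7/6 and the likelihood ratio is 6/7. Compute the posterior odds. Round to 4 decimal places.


Posterior odds = prior odds * likelihood ratio
= (7/6) * (6/7)
= 42 / 42
= 1.0

1.0


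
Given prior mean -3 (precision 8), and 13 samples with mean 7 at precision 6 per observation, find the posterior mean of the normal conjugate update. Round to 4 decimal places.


The posterior mean is a precision-weighted average of prior and data.
Post. prec. = 8 + 78 = 86
Post. mean = (-24 + 546)/86 = 522/86 = 6.0698

6.0698


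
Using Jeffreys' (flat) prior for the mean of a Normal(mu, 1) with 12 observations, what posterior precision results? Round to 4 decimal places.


Flat prior means prior precision is 0.
Posterior precision = n / sigma^2 = 12/1 = 12.0

12.0


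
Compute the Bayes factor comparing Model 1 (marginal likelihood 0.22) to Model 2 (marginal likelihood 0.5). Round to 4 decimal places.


BF12 = marginal likelihood of M1 / marginal likelihood of M2
= 0.22/0.5
= 0.44

0.44


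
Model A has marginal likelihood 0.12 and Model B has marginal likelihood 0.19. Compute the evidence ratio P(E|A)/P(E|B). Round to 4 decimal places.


Evidence ratio = P(E|A) / P(E|B)
= 0.12 / 0.19
= 0.6316

0.6316


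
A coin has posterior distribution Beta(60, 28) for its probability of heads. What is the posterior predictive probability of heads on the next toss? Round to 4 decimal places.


Posterior predictive = E[theta] = alpha/(alpha+beta)
= 60/88
= 0.6818

0.6818


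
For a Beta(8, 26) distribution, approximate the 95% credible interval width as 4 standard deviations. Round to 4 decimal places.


Variance of Beta(a,b) = ab / ((a+b)^2 * (a+b+1))
= 8*26 / ((34)^2 * 35)
= 0.0051
SD = sqrt(0.0051) = 0.0717
Width = 4 * SD = 0.2868

0.2868


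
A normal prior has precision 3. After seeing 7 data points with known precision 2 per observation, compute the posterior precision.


In the conjugate normal model, precisions add:
tau_posterior = tau_prior + n * tau_data
= 3 + 7*2 = 17

17


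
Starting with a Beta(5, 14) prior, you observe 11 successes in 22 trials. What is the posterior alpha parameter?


For a Beta-Binomial conjugate model:
Posterior alpha = prior alpha + number of successes
= 5 + 11 = 16

16


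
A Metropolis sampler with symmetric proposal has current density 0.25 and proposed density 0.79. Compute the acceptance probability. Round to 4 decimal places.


For symmetric proposals, acceptance = min(1, pi(x*)/pi(x))
= min(1, 0.79/0.25)
= min(1, 3.16) = 1.0

1.0


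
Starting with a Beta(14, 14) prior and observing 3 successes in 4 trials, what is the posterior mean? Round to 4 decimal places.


Posterior parameters: alpha = 14 + 3 = 17
beta = 14 + 1 = 15
Posterior mean = alpha / (alpha + beta) = 17 / 32
= 0.5312

0.5312


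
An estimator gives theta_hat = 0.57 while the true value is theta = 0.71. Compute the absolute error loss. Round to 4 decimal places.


The absolute error loss is |theta_hat - theta|
= |0.57 - 0.71|
= 0.14

0.14


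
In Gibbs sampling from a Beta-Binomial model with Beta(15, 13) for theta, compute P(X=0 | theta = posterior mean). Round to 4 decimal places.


Posterior mean = alpha/(alpha+beta) = 15/28 = 0.5357
P(X=0|theta=mean) = 1 - theta = 0.4643

0.4643


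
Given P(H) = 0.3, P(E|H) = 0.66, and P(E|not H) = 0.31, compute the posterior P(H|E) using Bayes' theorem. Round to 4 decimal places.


By Bayes' theorem: P(H|E) = P(E|H)*P(H) / P(E)
P(E) = P(E|H)*P(H) + P(E|not H)*P(not H)
P(E) = 0.66*0.3 + 0.31*0.7 = 0.415
P(H|E) = 0.66*0.3 / 0.415 = 0.4771

0.4771


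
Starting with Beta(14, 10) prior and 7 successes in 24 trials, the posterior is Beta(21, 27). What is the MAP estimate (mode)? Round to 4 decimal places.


The mode of Beta(a, b) when a > 1 and b > 1 is (a-1)/(a+b-2)
= (21 - 1) / (21 + 27 - 2)
= 20 / 46
= 0.4348

0.4348


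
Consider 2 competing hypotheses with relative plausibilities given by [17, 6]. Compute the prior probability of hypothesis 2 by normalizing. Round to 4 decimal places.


Sum of weights = 17 + 6 = 23
Normalized prior for H2 = 6 / 23
= 0.2609

0.2609


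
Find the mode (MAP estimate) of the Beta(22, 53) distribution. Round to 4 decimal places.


For Beta(a,b) with a,b > 1:
Mode = (a-1)/(a+b-2) = (22-1)/(75-2)
= 21/73 = 0.2877

0.2877


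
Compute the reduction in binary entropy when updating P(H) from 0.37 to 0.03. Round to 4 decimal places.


H_before = -p*log2(p) - (1-p)*log2(1-p) for p=0.37: 0.9507
H_after for p=0.03: 0.1944
Reduction = 0.9507 - 0.1944 = 0.7563

0.7563


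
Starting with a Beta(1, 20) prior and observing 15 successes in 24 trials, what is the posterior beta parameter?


Posterior beta = prior beta + failures
Failures = 24 - 15 = 9
beta_post = 20 + 9 = 29

29


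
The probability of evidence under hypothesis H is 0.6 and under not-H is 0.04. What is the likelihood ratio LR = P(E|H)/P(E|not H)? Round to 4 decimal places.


LR = 0.6 / 0.04
= 15.0

15.0


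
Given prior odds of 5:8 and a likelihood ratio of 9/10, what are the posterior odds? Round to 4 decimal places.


Posterior odds = prior odds * LR
Prior odds = 5/8 = 0.625
LR = 9/10 = 0.9
Posterior odds = 0.625 * 0.9 = 0.5625

0.5625


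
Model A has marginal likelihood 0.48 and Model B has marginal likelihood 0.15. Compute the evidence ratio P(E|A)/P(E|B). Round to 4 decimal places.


Evidence ratio = P(E|A) / P(E|B)
= 0.48 / 0.15
= 3.2

3.2


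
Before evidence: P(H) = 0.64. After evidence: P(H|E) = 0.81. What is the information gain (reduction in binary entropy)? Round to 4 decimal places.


Prior entropy = 0.9427
Posterior entropy = 0.7015
Information gain = 0.9427 - 0.7015 = 0.2412

0.2412


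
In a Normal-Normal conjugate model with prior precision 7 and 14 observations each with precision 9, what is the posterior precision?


Posterior precision = prior precision + n * observation precision
= 7 + 14 * 9
= 7 + 126 = 133

133


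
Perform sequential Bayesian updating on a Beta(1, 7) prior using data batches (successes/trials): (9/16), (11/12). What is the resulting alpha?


Accumulate successes: 20
Posterior alpha = prior alpha + sum of successes
= 1 + 20 = 21

21


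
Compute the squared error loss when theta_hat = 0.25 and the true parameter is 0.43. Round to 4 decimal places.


L = (theta_hat - theta_true)^2
= (0.25 - 0.43)^2
= -0.18^2 = 0.0324

0.0324


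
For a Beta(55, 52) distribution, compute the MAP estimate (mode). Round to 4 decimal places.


MAP = mode = (a-1)/(a+b-2)
= (55-1)/(55+52-2)
= 54/105 = 0.5143

0.5143


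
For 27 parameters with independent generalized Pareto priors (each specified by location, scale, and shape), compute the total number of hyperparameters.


A generalized Pareto prior has 3 hyperparameters per parameter.
Total = 27 * 3 = 81

81


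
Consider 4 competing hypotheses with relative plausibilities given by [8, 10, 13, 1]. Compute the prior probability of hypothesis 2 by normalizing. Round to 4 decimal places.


Sum of weights = 8 + 10 + 13 + 1 = 32
Normalized prior for H2 = 10 / 32
= 0.3125

0.3125


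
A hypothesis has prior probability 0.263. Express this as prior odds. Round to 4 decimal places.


Odds = P(H) / P(not H) = 0.263 / 0.737
= 0.3569

0.3569


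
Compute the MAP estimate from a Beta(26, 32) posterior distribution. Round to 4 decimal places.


MAP = mode of Beta distribution
= (alpha - 1)/(alpha + beta - 2)
= (26-1)/(26+32-2)
= 25/56 = 0.4464

0.4464


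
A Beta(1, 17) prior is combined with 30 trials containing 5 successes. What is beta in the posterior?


In conjugate updating:
beta_posterior = beta_prior + (n - k)
= 17 + (30 - 5)
= 17 + 25 = 42

42


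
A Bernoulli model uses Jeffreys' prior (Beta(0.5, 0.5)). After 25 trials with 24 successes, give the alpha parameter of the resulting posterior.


Posterior = Beta(prior_alpha + successes, prior_beta + failures)
= Beta(0.5 + 24, 0.5 + 1)
Posterior alpha = 0.5 + k = 0.5 + 24 = 24.5

24.5


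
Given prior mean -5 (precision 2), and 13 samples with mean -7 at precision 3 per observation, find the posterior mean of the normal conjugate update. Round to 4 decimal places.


The posterior mean is a precision-weighted average of prior and data.
Post. prec. = 2 + 39 = 41
Post. mean = (-10 + -273)/41 = -283/41 = -6.9024

-6.9024


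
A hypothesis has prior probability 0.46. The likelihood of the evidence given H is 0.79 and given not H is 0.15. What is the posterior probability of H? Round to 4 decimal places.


Using Bayes' theorem:
P(E) = 0.46 * 0.79 + 0.54 * 0.15
P(E) = 0.4444
P(H|E) = (0.46 * 0.79) / 0.4444 = 0.8177

0.8177


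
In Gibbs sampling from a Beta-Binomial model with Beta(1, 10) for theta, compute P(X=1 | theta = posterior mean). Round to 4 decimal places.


Posterior mean = alpha/(alpha+beta) = 1/11 = 0.0909
P(X=1|theta=mean) = theta = 0.0909

0.0909


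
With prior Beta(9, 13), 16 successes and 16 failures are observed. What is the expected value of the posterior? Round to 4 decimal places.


Posterior = Beta(25, 29)
E[theta] = alpha/(alpha+beta)
= 25/54 = 0.463

0.463


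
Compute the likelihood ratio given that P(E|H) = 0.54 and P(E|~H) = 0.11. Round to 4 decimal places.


LR = P(E|H) / P(E|~H)
= 0.54 / 0.11 = 4.9091

4.9091


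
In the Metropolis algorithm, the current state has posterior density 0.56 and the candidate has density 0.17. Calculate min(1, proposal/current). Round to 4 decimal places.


Ratio = 0.17/0.56 = 0.3036
Acceptance probability = min(1, 0.3036)
= 0.3036

0.3036


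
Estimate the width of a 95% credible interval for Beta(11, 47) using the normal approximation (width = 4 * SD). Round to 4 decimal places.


For Beta(a,b): Var = ab/((a+b)^2(a+b+1))
Var = 0.0026, SD = 0.051
Approximate 95% CI width = 4 * 0.051 = 0.2042

0.2042


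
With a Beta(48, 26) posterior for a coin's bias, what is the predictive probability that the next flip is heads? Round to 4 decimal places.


The predictive probability equals the posterior mean.
P(next = heads) = alpha / (alpha + beta)
= 48 / 74 = 0.6486

0.6486


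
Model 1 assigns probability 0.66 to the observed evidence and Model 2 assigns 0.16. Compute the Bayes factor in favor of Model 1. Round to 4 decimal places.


BF = P(data|M1) / P(data|M2)
= 0.66 / 0.16 = 4.125

4.125


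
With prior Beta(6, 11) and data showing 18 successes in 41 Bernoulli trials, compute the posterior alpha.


Conjugate update: alpha_posterior = alpha_prior + k
= 6 + 18 = 24

24


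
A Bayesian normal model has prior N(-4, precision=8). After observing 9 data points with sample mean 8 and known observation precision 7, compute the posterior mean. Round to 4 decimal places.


Posterior mean = (prior_precision * prior_mean + n * data_precision * data_mean) / (prior_precision + n * data_precision)
Numerator = 8*-4 + 9*7*8 = 472
Denominator = 8 + 9*7 = 71
Posterior mean = 6.6479

6.6479


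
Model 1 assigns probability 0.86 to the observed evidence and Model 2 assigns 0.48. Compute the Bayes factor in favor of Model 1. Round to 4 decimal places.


BF = P(data|M1) / P(data|M2)
= 0.86 / 0.48 = 1.7917

1.7917


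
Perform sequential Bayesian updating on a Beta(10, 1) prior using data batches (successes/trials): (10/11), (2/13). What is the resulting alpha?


Accumulate successes: 12
Posterior alpha = prior alpha + sum of successes
= 10 + 12 = 22

22


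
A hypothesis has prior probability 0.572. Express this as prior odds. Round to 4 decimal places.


Odds = P(H) / P(not H) = 0.572 / 0.428
= 1.3364

1.3364


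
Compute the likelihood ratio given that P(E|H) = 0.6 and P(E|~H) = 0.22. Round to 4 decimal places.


LR = P(E|H) / P(E|~H)
= 0.6 / 0.22 = 2.7273

2.7273


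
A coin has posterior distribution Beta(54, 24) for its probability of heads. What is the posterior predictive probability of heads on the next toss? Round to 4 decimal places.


Posterior predictive = E[theta] = alpha/(alpha+beta)
= 54/78
= 0.6923

0.6923


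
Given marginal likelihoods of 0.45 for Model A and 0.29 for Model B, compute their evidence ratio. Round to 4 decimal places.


Ratio = ML(A) / ML(B) = 0.45/0.29
= 1.5517

1.5517


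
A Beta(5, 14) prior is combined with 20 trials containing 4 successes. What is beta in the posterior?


In conjugate updating:
beta_posterior = beta_prior + (n - k)
= 14 + (20 - 4)
= 14 + 16 = 30

30


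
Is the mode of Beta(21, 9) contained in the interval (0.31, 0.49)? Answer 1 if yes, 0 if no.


Mode = (a-1)/(a+b-2) = 20/28 = 0.7143
Interval: (0.31, 0.49)
Contains mode? 0

0


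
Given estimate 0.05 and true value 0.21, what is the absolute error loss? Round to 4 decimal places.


Absolute error = |estimate - true|
= |-0.16| = 0.16

0.16


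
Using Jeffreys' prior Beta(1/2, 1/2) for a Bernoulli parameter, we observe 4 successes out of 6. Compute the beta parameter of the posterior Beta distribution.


Conjugate update: Beta(0.5 + k, 0.5 + n - k).
k = 4, n - k = 2
Posterior beta = 0.5 + (n - k) = 0.5 + 2 = 2.5

2.5


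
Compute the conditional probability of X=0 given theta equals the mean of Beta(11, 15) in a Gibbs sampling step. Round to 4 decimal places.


Mean of Beta(11, 15) = 0.4231
P(X=0 | theta=0.4231) = 0.5769

0.5769


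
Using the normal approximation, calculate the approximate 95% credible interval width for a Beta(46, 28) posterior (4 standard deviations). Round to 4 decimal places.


Var(Beta) = 46*28/(74^2 * 75) = 0.0031
SD = 0.056
Width ~ 4*SD = 0.224

0.224


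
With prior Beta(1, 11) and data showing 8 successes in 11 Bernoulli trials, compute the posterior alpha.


Conjugate update: alpha_posterior = alpha_prior + k
= 1 + 8 = 9

9


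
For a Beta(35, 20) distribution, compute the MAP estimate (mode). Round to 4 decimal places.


MAP = mode = (a-1)/(a+b-2)
= (35-1)/(35+20-2)
= 34/53 = 0.6415

0.6415


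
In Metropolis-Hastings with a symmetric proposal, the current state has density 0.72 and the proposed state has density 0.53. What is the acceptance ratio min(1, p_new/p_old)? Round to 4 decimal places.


Ratio = p_new / p_old = 0.53 / 0.72 = 0.7361
Acceptance = min(1, 0.7361) = 0.7361

0.7361


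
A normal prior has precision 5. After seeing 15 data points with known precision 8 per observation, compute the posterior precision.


In the conjugate normal model, precisions add:
tau_posterior = tau_prior + n * tau_data
= 5 + 15*8 = 125

125


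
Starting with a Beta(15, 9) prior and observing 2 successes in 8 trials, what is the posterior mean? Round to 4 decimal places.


Posterior parameters: alpha = 15 + 2 = 17
beta = 9 + 6 = 15
Posterior mean = alpha / (alpha + beta) = 17 / 32
= 0.5312

0.5312


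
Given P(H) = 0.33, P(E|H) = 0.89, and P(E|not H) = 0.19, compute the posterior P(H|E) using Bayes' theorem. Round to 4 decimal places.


By Bayes' theorem: P(H|E) = P(E|H)*P(H) / P(E)
P(E) = P(E|H)*P(H) + P(E|not H)*P(not H)
P(E) = 0.89*0.33 + 0.19*0.67 = 0.421
P(H|E) = 0.89*0.33 / 0.421 = 0.6976

0.6976


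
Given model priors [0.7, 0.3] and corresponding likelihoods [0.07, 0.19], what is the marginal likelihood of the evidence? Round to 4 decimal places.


P(E) = sum_i P(M_i) P(E|M_i)
= 0.049 + 0.057
= 0.106

0.106


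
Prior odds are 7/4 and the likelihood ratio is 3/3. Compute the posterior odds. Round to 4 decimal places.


Posterior odds = prior odds * likelihood ratio
= (7/4) * (3/3)
= 21 / 12
= 1.75

1.75


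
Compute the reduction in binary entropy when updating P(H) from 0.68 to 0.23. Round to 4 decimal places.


H_before = -p*log2(p) - (1-p)*log2(1-p) for p=0.68: 0.9044
H_after for p=0.23: 0.778
Reduction = 0.9044 - 0.778 = 0.1264

0.1264


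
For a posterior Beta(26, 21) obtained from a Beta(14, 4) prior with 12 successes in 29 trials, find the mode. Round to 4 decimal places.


Mode = (alpha - 1) / (alpha + beta - 2)
= 25 / 45
= 0.5556

0.5556


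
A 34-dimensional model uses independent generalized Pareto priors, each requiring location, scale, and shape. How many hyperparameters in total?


Per parameter: 3 (location, scale, and shape).
Total = 34 * 3 = 102

102


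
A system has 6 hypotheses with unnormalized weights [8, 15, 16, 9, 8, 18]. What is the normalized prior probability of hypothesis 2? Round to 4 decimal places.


The normalized prior is the weight divided by the total.
Total weight = 74
P(H2) = 15 / 74 = 0.2027

0.2027


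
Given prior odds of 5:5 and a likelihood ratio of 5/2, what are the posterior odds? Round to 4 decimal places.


Posterior odds = prior odds * LR
Prior odds = 5/5 = 1.0
LR = 5/2 = 2.5
Posterior odds = 1.0 * 2.5 = 2.5

2.5
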